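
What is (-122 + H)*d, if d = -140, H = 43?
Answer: 11060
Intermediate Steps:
(-122 + H)*d = (-122 + 43)*(-140) = -79*(-140) = 11060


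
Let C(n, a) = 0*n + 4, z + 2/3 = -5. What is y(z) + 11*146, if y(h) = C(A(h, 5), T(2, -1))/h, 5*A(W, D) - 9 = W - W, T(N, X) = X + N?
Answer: 27290/17 ≈ 1605.3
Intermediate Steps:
T(N, X) = N + X
A(W, D) = 9/5 (A(W, D) = 9/5 + (W - W)/5 = 9/5 + (⅕)*0 = 9/5 + 0 = 9/5)
z = -17/3 (z = -⅔ - 5 = -17/3 ≈ -5.6667)
C(n, a) = 4 (C(n, a) = 0 + 4 = 4)
y(h) = 4/h
y(z) + 11*146 = 4/(-17/3) + 11*146 = 4*(-3/17) + 1606 = -12/17 + 1606 = 27290/17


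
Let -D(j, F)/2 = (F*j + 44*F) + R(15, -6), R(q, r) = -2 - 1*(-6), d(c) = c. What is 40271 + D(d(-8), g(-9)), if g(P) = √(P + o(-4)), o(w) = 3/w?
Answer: 40263 - 36*I*√39 ≈ 40263.0 - 224.82*I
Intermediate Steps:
R(q, r) = 4 (R(q, r) = -2 + 6 = 4)
g(P) = √(-¾ + P) (g(P) = √(P + 3/(-4)) = √(P + 3*(-¼)) = √(P - ¾) = √(-¾ + P))
D(j, F) = -8 - 88*F - 2*F*j (D(j, F) = -2*((F*j + 44*F) + 4) = -2*((44*F + F*j) + 4) = -2*(4 + 44*F + F*j) = -8 - 88*F - 2*F*j)
40271 + D(d(-8), g(-9)) = 40271 + (-8 - 44*√(-3 + 4*(-9)) - 2*√(-3 + 4*(-9))/2*(-8)) = 40271 + (-8 - 44*√(-3 - 36) - 2*√(-3 - 36)/2*(-8)) = 40271 + (-8 - 44*√(-39) - 2*√(-39)/2*(-8)) = 40271 + (-8 - 44*I*√39 - 2*(I*√39)/2*(-8)) = 40271 + (-8 - 44*I*√39 - 2*I*√39/2*(-8)) = 40271 + (-8 - 44*I*√39 + 8*I*√39) = 40271 + (-8 - 36*I*√39) = 40263 - 36*I*√39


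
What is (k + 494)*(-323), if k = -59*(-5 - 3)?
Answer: -312018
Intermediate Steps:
k = 472 (k = -59*(-8) = 472)
(k + 494)*(-323) = (472 + 494)*(-323) = 966*(-323) = -312018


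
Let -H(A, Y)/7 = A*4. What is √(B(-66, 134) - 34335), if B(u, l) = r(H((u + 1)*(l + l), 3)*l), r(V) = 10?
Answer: 5*I*√1373 ≈ 185.27*I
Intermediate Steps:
H(A, Y) = -28*A (H(A, Y) = -7*A*4 = -28*A)
B(u, l) = 10
√(B(-66, 134) - 34335) = √(10 - 34335) = √(-34325) = 5*I*√1373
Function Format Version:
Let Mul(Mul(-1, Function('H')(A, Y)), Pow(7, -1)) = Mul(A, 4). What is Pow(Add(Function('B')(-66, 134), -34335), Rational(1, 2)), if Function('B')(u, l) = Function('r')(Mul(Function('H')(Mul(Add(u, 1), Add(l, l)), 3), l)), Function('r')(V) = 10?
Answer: Mul(5, I, Pow(1373, Rational(1, 2))) ≈ Mul(185.27, I)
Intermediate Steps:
Function('H')(A, Y) = Mul(-28, A) (Function('H')(A, Y) = Mul(-7, Mul(A, 4)) = Mul(-7, Mul(4, A)) = Mul(-28, A))
Function('B')(u, l) = 10
Pow(Add(Function('B')(-66, 134), -34335), Rational(1, 2)) = Pow(Add(10, -34335), Rational(1, 2)) = Pow(-34325, Rational(1, 2)) = Mul(5, I, Pow(1373, Rational(1, 2)))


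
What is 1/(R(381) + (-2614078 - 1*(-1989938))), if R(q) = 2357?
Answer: -1/621783 ≈ -1.6083e-6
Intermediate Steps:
1/(R(381) + (-2614078 - 1*(-1989938))) = 1/(2357 + (-2614078 - 1*(-1989938))) = 1/(2357 + (-2614078 + 1989938)) = 1/(2357 - 624140) = 1/(-621783) = -1/621783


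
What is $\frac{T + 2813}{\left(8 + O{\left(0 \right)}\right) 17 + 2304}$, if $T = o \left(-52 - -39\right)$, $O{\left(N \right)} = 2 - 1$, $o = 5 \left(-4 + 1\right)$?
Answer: $\frac{3008}{2457} \approx 1.2243$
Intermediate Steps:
$o = -15$ ($o = 5 \left(-3\right) = -15$)
$O{\left(N \right)} = 1$ ($O{\left(N \right)} = 2 - 1 = 1$)
$T = 195$ ($T = - 15 \left(-52 - -39\right) = - 15 \left(-52 + 39\right) = \left(-15\right) \left(-13\right) = 195$)
$\frac{T + 2813}{\left(8 + O{\left(0 \right)}\right) 17 + 2304} = \frac{195 + 2813}{\left(8 + 1\right) 17 + 2304} = \frac{3008}{9 \cdot 17 + 2304} = \frac{3008}{153 + 2304} = \frac{3008}{2457}$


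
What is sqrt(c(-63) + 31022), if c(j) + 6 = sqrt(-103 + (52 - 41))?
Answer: sqrt(31016 + 2*I*sqrt(23)) ≈ 176.11 + 0.027*I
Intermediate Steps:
c(j) = -6 + 2*I*sqrt(23) (c(j) = -6 + sqrt(-103 + (52 - 41)) = -6 + sqrt(-103 + 11) = -6 + sqrt(-92) = -6 + 2*I*sqrt(23))
sqrt(c(-63) + 31022) = sqrt((-6 + 2*I*sqrt(23)) + 31022) = sqrt(31016 + 2*I*sqrt(23))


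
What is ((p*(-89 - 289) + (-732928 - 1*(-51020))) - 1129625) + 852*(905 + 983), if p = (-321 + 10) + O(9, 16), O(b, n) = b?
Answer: -88801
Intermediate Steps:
p = -302 (p = (-321 + 10) + 9 = -311 + 9 = -302)
((p*(-89 - 289) + (-732928 - 1*(-51020))) - 1129625) + 852*(905 + 983) = ((-302*(-89 - 289) + (-732928 - 1*(-51020))) - 1129625) + 852*(905 + 983) = ((-302*(-378) + (-732928 + 51020)) - 1129625) + 852*1888 = ((114156 - 681908) - 1129625) + 1608576 = (-567752 - 1129625) + 1608576 = -1697377 + 1608576 = -88801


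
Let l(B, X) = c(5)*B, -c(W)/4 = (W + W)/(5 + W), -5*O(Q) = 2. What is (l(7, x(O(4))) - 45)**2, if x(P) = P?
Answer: 5329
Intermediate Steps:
O(Q) = -2/5 (O(Q) = -1/5*2 = -2/5)
c(W) = -8*W/(5 + W) (c(W) = -4*(W + W)/(5 + W) = -4*2*W/(5 + W) = -8*W/(5 + W))
l(B, X) = -4*B (l(B, X) = (-8*5/(5 + 5))*B = (-8*5/10)*B = (-8*5*1/10)*B = -4*B)
(l(7, x(O(4))) - 45)**2 = (-4*7 - 45)**2 = (-28 - 45)**2 = (-73)**2 = 5329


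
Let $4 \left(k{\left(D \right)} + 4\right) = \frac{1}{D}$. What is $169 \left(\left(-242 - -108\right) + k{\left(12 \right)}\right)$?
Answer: $- \frac{1119287}{48} \approx -23318.0$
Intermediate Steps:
$k{\left(D \right)} = -4 + \frac{1}{4 D}$
$169 \left(\left(-242 - -108\right) + k{\left(12 \right)}\right) = 169 \left(\left(-242 - -108\right) - \left(4 - \frac{1}{4 \cdot 12}\right)\right) = 169 \left(\left(-242 + 108\right) + \left(-4 + \frac{1}{4} \cdot \frac{1}{12}\right)\right) = 169 \left(-134 + \left(-4 + \frac{1}{48}\right)\right) = 169 \left(-134 - \frac{191}{48}\right) = 169 \left(- \frac{6623}{48}\right) = - \frac{1119287}{48}$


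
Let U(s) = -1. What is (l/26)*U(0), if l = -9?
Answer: 9/26 ≈ 0.34615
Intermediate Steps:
(l/26)*U(0) = -9/26*(-1) = 9/26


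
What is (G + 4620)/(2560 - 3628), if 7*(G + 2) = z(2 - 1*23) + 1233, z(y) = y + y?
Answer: -33517/7476 ≈ -4.4833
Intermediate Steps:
z(y) = 2*y
G = 1177/7 (G = -2 + (2*(2 - 1*23) + 1233)/7 = -2 + (2*(2 - 23) + 1233)/7 = -2 + (2*(-21) + 1233)/7 = -2 + (-42 + 1233)/7 = -2 + (⅐)*1191 = -2 + 1191/7 = 1177/7 ≈ 168.14)
(G + 4620)/(2560 - 3628) = (1177/7 + 4620)/(2560 - 3628) = (33517/7)/(-1068) = (33517/7)*(-1/1068) = -33517/7476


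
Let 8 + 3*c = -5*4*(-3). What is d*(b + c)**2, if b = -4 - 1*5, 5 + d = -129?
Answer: -83750/9 ≈ -9305.6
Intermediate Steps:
d = -134 (d = -5 - 129 = -134)
b = -9 (b = -4 - 5 = -9)
c = 52/3 (c = -8/3 + (-5*4*(-3))/3 = -8/3 + (-20*(-3))/3 = -8/3 + (1/3)*60 = -8/3 + 20 = 52/3 ≈ 17.333)
d*(b + c)**2 = -134*(-9 + 52/3)**2 = -134*(25/3)**2 = -134*625/9 = -83750/9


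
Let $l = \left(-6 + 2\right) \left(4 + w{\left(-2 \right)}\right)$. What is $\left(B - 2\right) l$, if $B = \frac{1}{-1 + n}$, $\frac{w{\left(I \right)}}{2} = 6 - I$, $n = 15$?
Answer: $\frac{1080}{7} \approx 154.29$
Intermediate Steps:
$w{\left(I \right)} = 12 - 2 I$ ($w{\left(I \right)} = 2 \left(6 - I\right) = 12 - 2 I$)
$B = \frac{1}{14}$ ($B = \frac{1}{-1 + 15} = \frac{1}{14} \approx 0.071429$)
$l = -80$ ($l = \left(-6 + 2\right) \left(4 + \left(12 - -4\right)\right) = - 4 \left(4 + \left(12 + 4\right)\right) = - 4 \left(4 + 16\right) = \left(-4\right) 20 = -80$)
$\left(B - 2\right) l = \left(\frac{1}{14} - 2\right) \left(-80\right) = \left(- \frac{27}{14}\right) \left(-80\right) = \frac{1080}{7}$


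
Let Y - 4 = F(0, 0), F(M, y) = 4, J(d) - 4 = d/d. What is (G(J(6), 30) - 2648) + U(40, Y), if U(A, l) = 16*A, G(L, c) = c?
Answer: -1978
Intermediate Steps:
J(d) = 5 (J(d) = 4 + d/d = 4 + 1 = 5)
Y = 8 (Y = 4 + 4 = 8)
(G(J(6), 30) - 2648) + U(40, Y) = (30 - 2648) + 16*40 = -2618 + 640 = -1978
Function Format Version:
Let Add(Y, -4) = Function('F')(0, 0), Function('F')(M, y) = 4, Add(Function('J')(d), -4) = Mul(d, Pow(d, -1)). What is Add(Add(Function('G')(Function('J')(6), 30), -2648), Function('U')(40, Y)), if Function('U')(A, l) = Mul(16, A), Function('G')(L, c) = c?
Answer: -1978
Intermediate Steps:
Function('J')(d) = 5 (Function('J')(d) = Add(4, Mul(d, Pow(d, -1))) = Add(4, 1) = 5)
Y = 8 (Y = Add(4, 4) = 8)
Add(Add(Function('G')(Function('J')(6), 30), -2648), Function('U')(40, Y)) = Add(Add(30, -2648), Mul(16, 40)) = Add(-2618, 640) = -1978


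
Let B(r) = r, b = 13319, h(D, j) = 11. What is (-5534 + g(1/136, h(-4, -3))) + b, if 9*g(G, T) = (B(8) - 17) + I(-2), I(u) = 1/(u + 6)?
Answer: 280225/36 ≈ 7784.0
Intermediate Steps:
I(u) = 1/(6 + u)
g(G, T) = -35/36 (g(G, T) = ((8 - 17) + 1/(6 - 2))/9 = (-9 + 1/4)/9 = (1/9)*(-35/4) = -35/36)
(-5534 + g(1/136, h(-4, -3))) + b = (-5534 - 35/36) + 13319 = -199259/36 + 13319 = 280225/36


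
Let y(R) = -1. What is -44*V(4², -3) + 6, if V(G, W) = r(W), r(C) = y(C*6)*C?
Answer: -126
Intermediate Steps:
r(C) = -C
V(G, W) = -W
-44*V(4², -3) + 6 = -(-44)*(-3) + 6 = -44*3 + 6 = -132 + 6 = -126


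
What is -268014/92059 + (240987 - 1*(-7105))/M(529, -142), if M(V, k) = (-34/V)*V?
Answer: -11424106952/1565003 ≈ -7299.7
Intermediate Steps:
M(V, k) = -34
-268014/92059 + (240987 - 1*(-7105))/M(529, -142) = -268014/92059 + (240987 - 1*(-7105))/(-34) = -268014*1/92059 + (240987 + 7105)*(-1/34) = -268014/92059 + 248092*(-1/34) = -268014/92059 - 124046/17 = -11424106952/1565003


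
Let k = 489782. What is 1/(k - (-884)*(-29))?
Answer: 1/464146 ≈ 2.1545e-6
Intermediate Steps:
1/(k - (-884)*(-29)) = 1/(489782 - (-884)*(-29)) = 1/(489782 - 1*25636) = 1/(489782 - 25636) = 1/464146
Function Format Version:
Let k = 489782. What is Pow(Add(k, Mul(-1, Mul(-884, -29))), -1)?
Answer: Rational(1, 464146) ≈ 2.1545e-6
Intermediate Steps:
Pow(Add(k, Mul(-1, Mul(-884, -29))), -1) = Pow(Add(489782, Mul(-1, Mul(-884, -29))), -1) = Pow(Add(489782, Mul(-1, 25636)), -1) = Pow(Add(489782, -25636), -1) = Pow(464146, -1) = Rational(1, 464146)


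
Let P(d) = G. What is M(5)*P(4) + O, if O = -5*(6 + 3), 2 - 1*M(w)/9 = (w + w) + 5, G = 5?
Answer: -630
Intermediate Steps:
M(w) = -27 - 18*w (M(w) = 18 - 9*((w + w) + 5) = 18 - 9*(2*w + 5) = 18 - 9*(5 + 2*w) = 18 + (-45 - 18*w) = -27 - 18*w)
P(d) = 5
O = -45 (O = -5*9 = -45)
M(5)*P(4) + O = (-27 - 18*5)*5 - 45 = (-27 - 90)*5 - 45 = -117*5 - 45 = -585 - 45 = -630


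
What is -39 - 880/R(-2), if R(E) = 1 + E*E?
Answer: -215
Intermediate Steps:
R(E) = 1 + E²
-39 - 880/R(-2) = -39 - 880/(1 + (-2)²) = -39 - 880/(1 + 4) = -39 - 880/5 = -39 - 22*8 = -39 - 176 = -215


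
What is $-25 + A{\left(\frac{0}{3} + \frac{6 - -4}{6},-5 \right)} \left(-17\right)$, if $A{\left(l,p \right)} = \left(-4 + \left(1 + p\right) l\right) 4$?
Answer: $\frac{2101}{3} \approx 700.33$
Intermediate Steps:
$A{\left(l,p \right)} = -16 + 4 l \left(1 + p\right)$ ($A{\left(l,p \right)} = \left(-4 + l \left(1 + p\right)\right) 4 = -16 + 4 l \left(1 + p\right)$)
$-25 + A{\left(\frac{0}{3} + \frac{6 - -4}{6},-5 \right)} \left(-17\right) = -25 + \left(-16 + 4 \left(\frac{0}{3} + \frac{6 - -4}{6}\right) + 4 \left(\frac{0}{3} + \frac{6 - -4}{6}\right) \left(-5\right)\right) \left(-17\right) = -25 + \left(-16 + 4 \left(0 \cdot \frac{1}{3} + \left(6 + 4\right) \frac{1}{6}\right) + 4 \left(0 \cdot \frac{1}{3} + \left(6 + 4\right) \frac{1}{6}\right) \left(-5\right)\right) \left(-17\right) = -25 + \left(-16 + 4 \left(0 + 10 \cdot \frac{1}{6}\right) + 4 \left(0 + 10 \cdot \frac{1}{6}\right) \left(-5\right)\right) \left(-17\right) = -25 + \left(-16 + 4 \left(0 + \frac{5}{3}\right) + 4 \left(0 + \frac{5}{3}\right) \left(-5\right)\right) \left(-17\right) = -25 + \left(-16 + 4 \cdot \frac{5}{3} + 4 \cdot \frac{5}{3} \left(-5\right)\right) \left(-17\right) = -25 + \left(-16 + \frac{20}{3} - \frac{100}{3}\right) \left(-17\right) = -25 - - \frac{2176}{3} = -25 + \frac{2176}{3} = \frac{2101}{3}$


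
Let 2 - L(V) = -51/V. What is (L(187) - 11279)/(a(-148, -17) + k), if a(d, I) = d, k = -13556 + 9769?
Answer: 124044/43285 ≈ 2.8657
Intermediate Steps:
k = -3787
L(V) = 2 + 51/V (L(V) = 2 - (-51)/V = 2 + 51/V)
(L(187) - 11279)/(a(-148, -17) + k) = ((2 + 51/187) - 11279)/(-148 - 3787) = ((2 + 51*(1/187)) - 11279)/(-3935) = ((2 + 3/11) - 11279)*(-1/3935) = (25/11 - 11279)*(-1/3935) = -124044/11*(-1/3935) = 124044/43285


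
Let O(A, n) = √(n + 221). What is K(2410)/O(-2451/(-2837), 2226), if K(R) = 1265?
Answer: 1265*√2447/2447 ≈ 25.573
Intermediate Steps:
O(A, n) = √(221 + n)
K(2410)/O(-2451/(-2837), 2226) = 1265/(√(221 + 2226)) = 1265/(√2447) = 1265*(√2447/2447) = 1265*√2447/2447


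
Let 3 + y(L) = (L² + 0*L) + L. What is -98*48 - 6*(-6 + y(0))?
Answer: -4650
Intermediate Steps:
y(L) = -3 + L + L² (y(L) = -3 + ((L² + 0*L) + L) = -3 + ((L² + 0) + L) = -3 + (L² + L) = -3 + (L + L²) = -3 + L + L²)
-98*48 - 6*(-6 + y(0)) = -98*48 - 6*(-6 + (-3 + 0 + 0²)) = -4704 - 6*(-6 + (-3 + 0 + 0)) = -4704 - 6*(-6 - 3) = -4704 - 6*(-9) = -4704 + 54 = -4650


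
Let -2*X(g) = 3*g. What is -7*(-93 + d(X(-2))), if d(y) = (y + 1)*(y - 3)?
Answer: 651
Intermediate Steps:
X(g) = -3*g/2
d(y) = (1 + y)*(-3 + y)
-7*(-93 + d(X(-2))) = -7*(-93 + (-3 + (-3/2*(-2))² - (-3)*(-2))) = -7*(-93 + (-3 + 3² - 2*3)) = -7*(-93 + (-3 + 9 - 6)) = -7*(-93 + 0) = -7*(-93) = 651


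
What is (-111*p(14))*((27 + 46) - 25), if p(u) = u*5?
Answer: -372960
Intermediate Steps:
p(u) = 5*u
(-111*p(14))*((27 + 46) - 25) = (-555*14)*((27 + 46) - 25) = (-111*70)*(73 - 25) = -7770*48 = -372960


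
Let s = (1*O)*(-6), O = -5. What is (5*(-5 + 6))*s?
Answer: 150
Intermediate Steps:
s = 30 (s = (1*(-5))*(-6) = -5*(-6) = 30)
(5*(-5 + 6))*s = (5*(-5 + 6))*30 = (5*1)*30 = 5*30 = 150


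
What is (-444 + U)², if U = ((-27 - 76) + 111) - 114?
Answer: 302500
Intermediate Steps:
U = -106 (U = (-103 + 111) - 114 = 8 - 114 = -106)
(-444 + U)² = (-444 - 106)² = (-550)² = 302500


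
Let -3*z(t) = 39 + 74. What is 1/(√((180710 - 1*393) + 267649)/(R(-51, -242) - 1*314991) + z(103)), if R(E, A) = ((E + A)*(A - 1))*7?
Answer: -23462352946/883748619337 - 10189*√49774/883748619337 ≈ -0.026551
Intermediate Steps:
R(E, A) = 7*(-1 + A)*(A + E) (R(E, A) = ((A + E)*(-1 + A))*7 = ((-1 + A)*(A + E))*7 = 7*(-1 + A)*(A + E))
z(t) = -113/3 (z(t) = -(39 + 74)/3 = -⅓*113 = -113/3)
1/(√((180710 - 1*393) + 267649)/(R(-51, -242) - 1*314991) + z(103)) = 1/(√((180710 - 1*393) + 267649)/((-7*(-242) - 7*(-51) + 7*(-242)² + 7*(-242)*(-51)) - 1*314991) - 113/3) = 1/(√((180710 - 393) + 267649)/((1694 + 357 + 7*58564 + 86394) - 314991) - 113/3) = 1/(√(180317 + 267649)/((1694 + 357 + 409948 + 86394) - 314991) - 113/3) = 1/(√447966/(498393 - 314991) - 113/3) = 1/((3*√49774)/183402 - 113/3) = 1/((3*√49774)*(1/183402) - 113/3) = 1/(√49774/61134 - 113/3) = 1/(-113/3 + √49774/61134)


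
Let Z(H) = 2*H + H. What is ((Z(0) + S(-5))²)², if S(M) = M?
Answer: 625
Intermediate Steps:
Z(H) = 3*H
((Z(0) + S(-5))²)² = ((3*0 - 5)²)² = ((0 - 5)²)² = ((-5)²)² = 25² = 625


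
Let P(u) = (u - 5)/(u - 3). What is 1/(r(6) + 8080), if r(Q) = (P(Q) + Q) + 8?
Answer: 3/24283 ≈ 0.00012354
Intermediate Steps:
P(u) = (-5 + u)/(-3 + u)
r(Q) = 8 + Q + (-5 + Q)/(-3 + Q) (r(Q) = ((-5 + Q)/(-3 + Q) + Q) + 8 = (Q + (-5 + Q)/(-3 + Q)) + 8 = 8 + Q + (-5 + Q)/(-3 + Q))
1/(r(6) + 8080) = 1/((-29 + 6² + 6*6)/(-3 + 6) + 8080) = 1/((-29 + 36 + 36)/3 + 8080) = 1/((⅓)*43 + 8080) = 1/(43/3 + 8080) = 1/(24283/3) = 3/24283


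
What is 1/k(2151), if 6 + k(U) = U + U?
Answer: 1/4296 ≈ 0.00023277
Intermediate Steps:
k(U) = -6 + 2*U (k(U) = -6 + (U + U) = -6 + 2*U)
1/k(2151) = 1/(-6 + 2*2151) = 1/(-6 + 4302) = 1/4296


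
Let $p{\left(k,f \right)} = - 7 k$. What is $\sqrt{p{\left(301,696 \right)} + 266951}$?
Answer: $2 \sqrt{66211} \approx 514.63$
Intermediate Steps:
$\sqrt{p{\left(301,696 \right)} + 266951} = \sqrt{\left(-7\right) 301 + 266951} = \sqrt{-2107 + 266951} = \sqrt{264844} = 2 \sqrt{66211}$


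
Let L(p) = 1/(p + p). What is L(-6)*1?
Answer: -1/12 ≈ -0.083333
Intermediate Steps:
L(p) = 1/(2*p)
L(-6)*1 = ((½)/(-6))*1 = ((½)*(-⅙))*1 = -1/12*1 = -1/12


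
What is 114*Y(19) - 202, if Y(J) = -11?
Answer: -1456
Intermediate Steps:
114*Y(19) - 202 = 114*(-11) - 202 = -1254 - 202 = -1456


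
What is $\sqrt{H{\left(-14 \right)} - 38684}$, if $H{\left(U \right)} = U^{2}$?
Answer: $2 i \sqrt{9622} \approx 196.18 i$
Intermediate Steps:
$\sqrt{H{\left(-14 \right)} - 38684} = \sqrt{\left(-14\right)^{2} - 38684} = \sqrt{196 - 38684} = \sqrt{-38488} = 2 i \sqrt{9622}$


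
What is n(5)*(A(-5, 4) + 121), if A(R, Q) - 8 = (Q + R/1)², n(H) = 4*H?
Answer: 2600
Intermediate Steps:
A(R, Q) = 8 + (Q + R)² (A(R, Q) = 8 + (Q + R/1)² = 8 + (Q + R*1)² = 8 + (Q + R)²)
n(5)*(A(-5, 4) + 121) = (4*5)*((8 + (4 - 5)²) + 121) = 20*((8 + (-1)²) + 121) = 20*((8 + 1) + 121) = 20*(9 + 121) = 20*130 = 2600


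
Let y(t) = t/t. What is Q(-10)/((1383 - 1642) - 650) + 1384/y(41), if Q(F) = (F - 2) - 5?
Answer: 1258073/909 ≈ 1384.0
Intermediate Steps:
Q(F) = -7 + F (Q(F) = (-2 + F) - 5 = -7 + F)
y(t) = 1
Q(-10)/((1383 - 1642) - 650) + 1384/y(41) = (-7 - 10)/((1383 - 1642) - 650) + 1384/1 = -17/(-259 - 650) + 1384*1 = -17/(-909) + 1384 = -17*(-1/909) + 1384 = 17/909 + 1384 = 1258073/909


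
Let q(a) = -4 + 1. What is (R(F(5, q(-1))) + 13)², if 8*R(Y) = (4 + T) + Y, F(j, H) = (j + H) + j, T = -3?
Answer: 196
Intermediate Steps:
q(a) = -3
F(j, H) = H + 2*j (F(j, H) = (H + j) + j = H + 2*j)
R(Y) = ⅛ + Y/8 (R(Y) = ((4 - 3) + Y)/8 = (1 + Y)/8 = ⅛ + Y/8)
(R(F(5, q(-1))) + 13)² = ((⅛ + (-3 + 2*5)/8) + 13)² = ((⅛ + (-3 + 10)/8) + 13)² = ((⅛ + (⅛)*7) + 13)² = ((⅛ + 7/8) + 13)² = (1 + 13)² = 14² = 196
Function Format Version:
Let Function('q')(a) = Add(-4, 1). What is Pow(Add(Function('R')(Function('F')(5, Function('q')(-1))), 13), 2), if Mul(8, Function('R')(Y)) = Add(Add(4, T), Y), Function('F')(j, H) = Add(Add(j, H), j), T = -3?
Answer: 196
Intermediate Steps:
Function('q')(a) = -3
Function('F')(j, H) = Add(H, Mul(2, j)) (Function('F')(j, H) = Add(Add(H, j), j) = Add(H, Mul(2, j)))
Function('R')(Y) = Add(Rational(1, 8), Mul(Rational(1, 8), Y)) (Function('R')(Y) = Mul(Rational(1, 8), Add(Add(4, -3), Y)) = Mul(Rational(1, 8), Add(1, Y)) = Add(Rational(1, 8), Mul(Rational(1, 8), Y)))
Pow(Add(Function('R')(Function('F')(5, Function('q')(-1))), 13), 2) = Pow(Add(Add(Rational(1, 8), Mul(Rational(1, 8), Add(-3, Mul(2, 5)))), 13), 2) = Pow(Add(Add(Rational(1, 8), Mul(Rational(1, 8), Add(-3, 10))), 13), 2) = Pow(Add(Add(Rational(1, 8), Mul(Rational(1, 8), 7)), 13), 2) = Pow(Add(Add(Rational(1, 8), Rational(7, 8)), 13), 2) = Pow(Add(1, 13), 2) = Pow(14, 2) = 196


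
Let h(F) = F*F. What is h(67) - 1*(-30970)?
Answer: 35459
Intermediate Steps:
h(F) = F**2
h(67) - 1*(-30970) = 67**2 - 1*(-30970) = 4489 + 30970 = 35459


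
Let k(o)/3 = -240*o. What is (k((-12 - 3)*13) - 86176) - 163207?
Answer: -108983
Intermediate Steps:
k(o) = -720*o (k(o) = 3*(-240*o) = -720*o)
(k((-12 - 3)*13) - 86176) - 163207 = (-720*(-12 - 3)*13 - 86176) - 163207 = (-(-10800)*13 - 86176) - 163207 = (-720*(-195) - 86176) - 163207 = (140400 - 86176) - 163207 = 54224 - 163207 = -108983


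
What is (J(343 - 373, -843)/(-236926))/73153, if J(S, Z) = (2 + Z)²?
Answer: -707281/17331847678 ≈ -4.0808e-5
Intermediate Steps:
(J(343 - 373, -843)/(-236926))/73153 = ((2 - 843)²/(-236926))/73153 = ((-841)²*(-1/236926))*(1/73153) = (707281*(-1/236926))*(1/73153) = -707281/236926*1/73153 = -707281/17331847678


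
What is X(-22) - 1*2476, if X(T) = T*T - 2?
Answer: -1994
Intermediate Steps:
X(T) = -2 + T**2 (X(T) = T**2 - 2 = -2 + T**2)
X(-22) - 1*2476 = (-2 + (-22)**2) - 1*2476 = (-2 + 484) - 2476 = 482 - 2476 = -1994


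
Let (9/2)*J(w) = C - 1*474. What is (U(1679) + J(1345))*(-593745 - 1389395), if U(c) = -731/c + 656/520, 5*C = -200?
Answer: 44176154156564/196443 ≈ 2.2488e+8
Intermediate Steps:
C = -40 (C = (⅕)*(-200) = -40)
J(w) = -1028/9 (J(w) = 2*(-40 - 1*474)/9 = 2*(-40 - 474)/9 = (2/9)*(-514) = -1028/9)
U(c) = 82/65 - 731/c (U(c) = -731/c + 656*(1/520) = -731/c + 82/65 = 82/65 - 731/c)
(U(1679) + J(1345))*(-593745 - 1389395) = ((82/65 - 731/1679) - 1028/9)*(-593745 - 1389395) = ((82/65 - 731*1/1679) - 1028/9)*(-1983140) = ((82/65 - 731/1679) - 1028/9)*(-1983140) = (90163/109135 - 1028/9)*(-1983140) = -111379313/982215*(-1983140) = 44176154156564/196443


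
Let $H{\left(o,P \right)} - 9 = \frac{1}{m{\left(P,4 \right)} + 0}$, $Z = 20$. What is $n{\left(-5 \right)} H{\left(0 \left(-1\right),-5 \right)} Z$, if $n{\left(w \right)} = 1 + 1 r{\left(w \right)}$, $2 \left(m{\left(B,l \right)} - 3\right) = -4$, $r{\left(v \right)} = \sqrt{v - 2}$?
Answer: $200 + 200 i \sqrt{7} \approx 200.0 + 529.15 i$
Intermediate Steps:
$r{\left(v \right)} = \sqrt{-2 + v}$
$m{\left(B,l \right)} = 1$ ($m{\left(B,l \right)} = 3 + \frac{1}{2} \left(-4\right) = 3 - 2 = 1$)
$n{\left(w \right)} = 1 + \sqrt{-2 + w}$ ($n{\left(w \right)} = 1 + 1 \sqrt{-2 + w} = 1 + \sqrt{-2 + w}$)
$H{\left(o,P \right)} = 10$ ($H{\left(o,P \right)} = 9 + \frac{1}{1 + 0} = 9 + 1^{-1} = 9 + 1 = 10$)
$n{\left(-5 \right)} H{\left(0 \left(-1\right),-5 \right)} Z = \left(1 + \sqrt{-2 - 5}\right) 10 \cdot 20 = \left(1 + \sqrt{-7}\right) 10 \cdot 20 = \left(1 + i \sqrt{7}\right) 10 \cdot 20 = \left(10 + 10 i \sqrt{7}\right) 20 = 200 + 200 i \sqrt{7}$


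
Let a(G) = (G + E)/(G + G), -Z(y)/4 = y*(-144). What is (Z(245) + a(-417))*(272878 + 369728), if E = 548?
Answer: 12605139631849/139 ≈ 9.0685e+10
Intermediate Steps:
Z(y) = 576*y (Z(y) = -4*y*(-144) = -(-576)*y = 576*y)
a(G) = (548 + G)/(2*G) (a(G) = (G + 548)/(G + G) = (548 + G)/((2*G)) = (548 + G)*(1/(2*G)) = (548 + G)/(2*G))
(Z(245) + a(-417))*(272878 + 369728) = (576*245 + (½)*(548 - 417)/(-417))*(272878 + 369728) = (141120 + (½)*(-1/417)*131)*642606 = (141120 - 131/834)*642606 = (117693949/834)*642606 = 12605139631849/139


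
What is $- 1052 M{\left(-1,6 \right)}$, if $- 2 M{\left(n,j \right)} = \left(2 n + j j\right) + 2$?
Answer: $18936$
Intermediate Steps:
$M{\left(n,j \right)} = -1 - n - \frac{j^{2}}{2}$ ($M{\left(n,j \right)} = - \frac{\left(2 n + j j\right) + 2}{2} = - \frac{\left(2 n + j^{2}\right) + 2}{2} = - \frac{\left(j^{2} + 2 n\right) + 2}{2} = - \frac{2 + j^{2} + 2 n}{2} = -1 - n - \frac{j^{2}}{2}$)
$- 1052 M{\left(-1,6 \right)} = - 1052 \left(-1 - -1 - \frac{6^{2}}{2}\right) = - 1052 \left(-1 + 1 - 18\right) = \left(-1052\right) \left(-18\right) = 18936$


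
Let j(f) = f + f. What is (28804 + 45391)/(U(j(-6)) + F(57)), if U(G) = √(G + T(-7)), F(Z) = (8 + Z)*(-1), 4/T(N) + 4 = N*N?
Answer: -217020375/190661 - 445170*I*√670/190661 ≈ -1138.3 - 60.437*I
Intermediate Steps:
j(f) = 2*f
T(N) = 4/(-4 + N²) (T(N) = 4/(-4 + N*N) = 4/(-4 + N²))
F(Z) = -8 - Z
U(G) = √(4/45 + G) (U(G) = √(G + 4/(-4 + (-7)²)) = √(G + 4/(-4 + 49)) = √(G + 4/45) = √(4/45 + G))
(28804 + 45391)/(U(j(-6)) + F(57)) = (28804 + 45391)/(√(20 + 225*(2*(-6)))/15 + (-8 - 1*57)) = 74195/(√(20 + 225*(-12))/15 + (-8 - 57)) = 74195/(√(20 - 2700)/15 - 65) = 74195/(√(-2680)/15 - 65) = 74195/((2*I*√670)/15 - 65) = 74195/(2*I*√670/15 - 65) = 74195/(-65 + 2*I*√670/15)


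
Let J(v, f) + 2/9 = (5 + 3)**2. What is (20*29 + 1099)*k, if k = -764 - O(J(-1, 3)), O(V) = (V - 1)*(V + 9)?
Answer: -725259161/81 ≈ -8.9538e+6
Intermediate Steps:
J(v, f) = 574/9 (J(v, f) = -2/9 + (5 + 3)**2 = -2/9 + 8**2 = -2/9 + 64 = 574/9)
O(V) = (-1 + V)*(9 + V)
k = -431959/81 (k = -764 - (-9 + (574/9)**2 + 8*(574/9)) = -764 - (-9 + 329476/81 + 4592/9) = -764 - 1*370075/81 = -764 - 370075/81 = -431959/81 ≈ -5332.8)
(20*29 + 1099)*k = (20*29 + 1099)*(-431959/81) = (580 + 1099)*(-431959/81) = 1679*(-431959/81) = -725259161/81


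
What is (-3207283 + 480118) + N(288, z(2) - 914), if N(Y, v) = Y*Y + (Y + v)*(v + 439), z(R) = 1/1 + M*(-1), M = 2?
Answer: -2345769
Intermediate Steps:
z(R) = -1 (z(R) = 1/1 + 2*(-1) = 1 - 2 = -1)
N(Y, v) = Y**2 + (439 + v)*(Y + v) (N(Y, v) = Y**2 + (Y + v)*(439 + v) = Y**2 + (439 + v)*(Y + v))
(-3207283 + 480118) + N(288, z(2) - 914) = (-3207283 + 480118) + (288**2 + (-1 - 914)**2 + 439*288 + 439*(-1 - 914) + 288*(-1 - 914)) = -2727165 + (82944 + (-915)**2 + 126432 + 439*(-915) + 288*(-915)) = -2727165 + (82944 + 837225 + 126432 - 401685 - 263520) = -2727165 + 381396 = -2345769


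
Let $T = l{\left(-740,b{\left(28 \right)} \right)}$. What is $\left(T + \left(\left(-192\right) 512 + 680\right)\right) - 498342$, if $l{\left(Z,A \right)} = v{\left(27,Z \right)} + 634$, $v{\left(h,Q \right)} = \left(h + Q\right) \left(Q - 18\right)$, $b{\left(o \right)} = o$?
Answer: $-54878$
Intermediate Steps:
$v{\left(h,Q \right)} = \left(-18 + Q\right) \left(Q + h\right)$ ($v{\left(h,Q \right)} = \left(Q + h\right) \left(-18 + Q\right) = \left(-18 + Q\right) \left(Q + h\right)$)
$l{\left(Z,A \right)} = 148 + Z^{2} + 9 Z$ ($l{\left(Z,A \right)} = \left(Z^{2} - 18 Z - 486 + Z 27\right) + 634 = \left(Z^{2} - 18 Z - 486 + 27 Z\right) + 634 = \left(-486 + Z^{2} + 9 Z\right) + 634 = 148 + Z^{2} + 9 Z$)
$T = 541088$ ($T = 148 + \left(-740\right)^{2} + 9 \left(-740\right) = 148 + 547600 - 6660 = 541088$)
$\left(T + \left(\left(-192\right) 512 + 680\right)\right) - 498342 = \left(541088 + \left(\left(-192\right) 512 + 680\right)\right) - 498342 = \left(541088 + \left(-98304 + 680\right)\right) - 498342 = \left(541088 - 97624\right) - 498342 = 443464 - 498342 = -54878$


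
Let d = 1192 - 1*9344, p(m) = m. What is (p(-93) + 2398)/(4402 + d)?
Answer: -461/750 ≈ -0.61467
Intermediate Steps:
d = -8152 (d = 1192 - 9344 = -8152)
(p(-93) + 2398)/(4402 + d) = (-93 + 2398)/(4402 - 8152) = 2305/(-3750) = 2305*(-1/3750) = -461/750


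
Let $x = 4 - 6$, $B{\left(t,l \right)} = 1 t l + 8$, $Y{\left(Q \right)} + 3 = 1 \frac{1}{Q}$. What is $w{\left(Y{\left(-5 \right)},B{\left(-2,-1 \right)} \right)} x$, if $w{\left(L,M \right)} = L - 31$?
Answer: $\frac{342}{5} \approx 68.4$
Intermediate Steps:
$Y{\left(Q \right)} = -3 + \frac{1}{Q}$ ($Y{\left(Q \right)} = -3 + 1 \frac{1}{Q} = -3 + \frac{1}{Q}$)
$B{\left(t,l \right)} = 8 + l t$ ($B{\left(t,l \right)} = t l + 8 = l t + 8 = 8 + l t$)
$w{\left(L,M \right)} = -31 + L$
$x = -2$ ($x = 4 - 6 = -2$)
$w{\left(Y{\left(-5 \right)},B{\left(-2,-1 \right)} \right)} x = \left(-31 - \left(3 - \frac{1}{-5}\right)\right) \left(-2\right) = \left(-31 - \frac{16}{5}\right) \left(-2\right) = \left(- \frac{171}{5}\right) \left(-2\right) = \frac{342}{5}$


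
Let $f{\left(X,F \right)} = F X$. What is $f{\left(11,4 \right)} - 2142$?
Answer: $-2098$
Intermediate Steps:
$f{\left(11,4 \right)} - 2142 = 4 \cdot 11 - 2142 = 44 - 2142 = -2098$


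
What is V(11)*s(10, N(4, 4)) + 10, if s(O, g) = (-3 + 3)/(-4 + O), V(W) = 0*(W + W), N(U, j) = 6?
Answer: 10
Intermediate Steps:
V(W) = 0 (V(W) = 0*(2*W) = 0)
s(O, g) = 0 (s(O, g) = 0/(-4 + O) = 0)
V(11)*s(10, N(4, 4)) + 10 = 0*0 + 10 = 0 + 10 = 10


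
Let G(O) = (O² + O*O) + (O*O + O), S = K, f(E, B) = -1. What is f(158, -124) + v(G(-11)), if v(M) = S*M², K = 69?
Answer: 8549375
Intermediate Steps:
S = 69
G(O) = O + 3*O² (G(O) = (O² + O²) + (O² + O) = 2*O² + (O + O²) = O + 3*O²)
v(M) = 69*M²
f(158, -124) + v(G(-11)) = -1 + 69*(-11*(1 + 3*(-11)))² = -1 + 69*(-11*(1 - 33))² = -1 + 69*(-11*(-32))² = -1 + 69*352² = -1 + 69*123904 = -1 + 8549376 = 8549375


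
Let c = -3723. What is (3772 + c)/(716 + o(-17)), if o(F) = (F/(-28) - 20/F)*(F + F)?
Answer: 686/9175 ≈ 0.074768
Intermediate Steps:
o(F) = 2*F*(-20/F - F/28) (o(F) = (F*(-1/28) - 20/F)*(2*F) = (-F/28 - 20/F)*(2*F) = (-20/F - F/28)*(2*F) = 2*F*(-20/F - F/28))
(3772 + c)/(716 + o(-17)) = (3772 - 3723)/(716 + (-40 - 1/14*(-17)²)) = 49/(716 + (-40 - 1/14*289)) = 49/(716 + (-40 - 289/14)) = 49/(716 - 849/14) = 49/(9175/14) = 49*(14/9175) = 686/9175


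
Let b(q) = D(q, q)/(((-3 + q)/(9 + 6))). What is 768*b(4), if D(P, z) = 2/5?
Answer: 4608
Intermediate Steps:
D(P, z) = ⅖ (D(P, z) = 2*(⅕) = ⅖)
b(q) = 2/(5*(-⅕ + q/15)) (b(q) = 2/(5*(((-3 + q)/(9 + 6)))) = 2/(5*(((-3 + q)/15))) = 2/(5*(((-3 + q)*(1/15)))) = 2/(5*(-⅕ + q/15)))
768*b(4) = 768*(6/(-3 + 4)) = 768*(6/1) = 768*(6*1) = 768*6 = 4608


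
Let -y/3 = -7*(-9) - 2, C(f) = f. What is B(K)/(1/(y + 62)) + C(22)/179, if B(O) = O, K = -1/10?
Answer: 21879/1790 ≈ 12.223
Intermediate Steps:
K = -⅒ (K = -1*⅒ = -⅒ ≈ -0.10000)
y = -183 (y = -3*(-7*(-9) - 2) = -3*(63 - 2) = -3*61 = -183)
B(K)/(1/(y + 62)) + C(22)/179 = -1/(10*(1/(-183 + 62))) + 22/179 = -1/(10*(1/(-121))) + 22*(1/179) = -1/(10*(-1/121)) + 22/179 = -⅒*(-121) + 22/179 = 121/10 + 22/179 = 21879/1790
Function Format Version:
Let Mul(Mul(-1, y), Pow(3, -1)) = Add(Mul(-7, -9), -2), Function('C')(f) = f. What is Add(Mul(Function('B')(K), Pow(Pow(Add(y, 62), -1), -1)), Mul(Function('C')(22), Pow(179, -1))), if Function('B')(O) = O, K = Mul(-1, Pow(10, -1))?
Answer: Rational(21879, 1790) ≈ 12.223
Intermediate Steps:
K = Rational(-1, 10) (K = Mul(-1, Rational(1, 10)) = Rational(-1, 10) ≈ -0.10000)
y = -183 (y = Mul(-3, Add(Mul(-7, -9), -2)) = Mul(-3, Add(63, -2)) = Mul(-3, 61) = -183)
Add(Mul(Function('B')(K), Pow(Pow(Add(y, 62), -1), -1)), Mul(Function('C')(22), Pow(179, -1))) = Add(Mul(Rational(-1, 10), Pow(Pow(Add(-183, 62), -1), -1)), Mul(22, Pow(179, -1))) = Add(Mul(Rational(-1, 10), Pow(Pow(-121, -1), -1)), Mul(22, Rational(1, 179))) = Add(Mul(Rational(-1, 10), Pow(Rational(-1, 121), -1)), Rational(22, 179)) = Add(Mul(Rational(-1, 10), -121), Rational(22, 179)) = Add(Rational(121, 10), Rational(22, 179)) = Rational(21879, 1790)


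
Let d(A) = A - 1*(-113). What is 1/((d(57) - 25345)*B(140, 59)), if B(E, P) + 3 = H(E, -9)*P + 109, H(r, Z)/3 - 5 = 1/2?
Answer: -2/54352825 ≈ -3.6797e-8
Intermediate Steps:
d(A) = 113 + A (d(A) = A + 113 = 113 + A)
H(r, Z) = 33/2 (H(r, Z) = 15 + 3/2 = 33/2)
B(E, P) = 106 + 33*P/2 (B(E, P) = -3 + (33*P/2 + 109) = -3 + (109 + 33*P/2) = 106 + 33*P/2)
1/((d(57) - 25345)*B(140, 59)) = 1/(((113 + 57) - 25345)*(106 + (33/2)*59)) = 1/((170 - 25345)*(106 + 1947/2)) = 1/((-25175)*(2159/2)) = -1/25175*2/2159 = -2/54352825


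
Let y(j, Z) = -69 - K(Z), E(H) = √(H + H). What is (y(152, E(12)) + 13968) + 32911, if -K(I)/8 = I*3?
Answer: 46810 + 48*√6 ≈ 46928.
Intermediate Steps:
E(H) = √2*√H (E(H) = √(2*H) = √2*√H)
K(I) = -24*I (K(I) = -8*I*3 = -24*I)
y(j, Z) = -69 + 24*Z (y(j, Z) = -69 - (-24)*Z = -69 + 24*Z)
(y(152, E(12)) + 13968) + 32911 = ((-69 + 24*(√2*√12)) + 13968) + 32911 = ((-69 + 24*(√2*(2*√3))) + 13968) + 32911 = ((-69 + 24*(2*√6)) + 13968) + 32911 = ((-69 + 48*√6) + 13968) + 32911 = (13899 + 48*√6) + 32911 = 46810 + 48*√6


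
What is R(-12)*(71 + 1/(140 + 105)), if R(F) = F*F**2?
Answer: -30060288/245 ≈ -1.2270e+5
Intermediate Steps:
R(F) = F**3
R(-12)*(71 + 1/(140 + 105)) = (-12)**3*(71 + 1/(140 + 105)) = -1728*(71 + 1/245) = -1728*17396/245 = -30060288/245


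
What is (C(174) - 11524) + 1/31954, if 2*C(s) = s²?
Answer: 115481757/31954 ≈ 3614.0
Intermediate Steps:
C(s) = s²/2
(C(174) - 11524) + 1/31954 = ((½)*174² - 11524) + 1/31954 = ((½)*30276 - 11524) + 1/31954 = (15138 - 11524) + 1/31954 = 3614 + 1/31954 = 115481757/31954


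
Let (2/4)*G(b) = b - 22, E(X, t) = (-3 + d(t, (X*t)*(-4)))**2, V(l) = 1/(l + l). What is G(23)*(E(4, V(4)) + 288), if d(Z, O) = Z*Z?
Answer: 1216129/2048 ≈ 593.81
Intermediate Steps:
d(Z, O) = Z**2
V(l) = 1/(2*l)
E(X, t) = (-3 + t**2)**2
G(b) = -44 + 2*b (G(b) = 2*(b - 22) = 2*(-22 + b) = -44 + 2*b)
G(23)*(E(4, V(4)) + 288) = (-44 + 2*23)*((-3 + ((1/2)/4)**2)**2 + 288) = (-44 + 46)*((-3 + ((1/2)*(1/4))**2)**2 + 288) = 2*((-3 + (1/8)**2)**2 + 288) = 2*((-3 + 1/64)**2 + 288) = 2*((-191/64)**2 + 288) = 2*(36481/4096 + 288) = 2*(1216129/4096) = 1216129/2048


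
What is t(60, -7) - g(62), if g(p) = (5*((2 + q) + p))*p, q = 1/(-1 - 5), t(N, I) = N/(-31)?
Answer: -1840495/93 ≈ -19790.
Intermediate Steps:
t(N, I) = -N/31 (t(N, I) = N*(-1/31) = -N/31)
q = -⅙ (q = 1/(-6) = -⅙ ≈ -0.16667)
g(p) = p*(55/6 + 5*p) (g(p) = (5*((2 - ⅙) + p))*p = (5*(11/6 + p))*p = (55/6 + 5*p)*p = p*(55/6 + 5*p))
t(60, -7) - g(62) = -1/31*60 - 5*62*(11 + 6*62)/6 = -60/31 - 5*62*(11 + 372)/6 = -60/31 - 5*62*383/6 = -60/31 - 1*59365/3 = -60/31 - 59365/3 = -1840495/93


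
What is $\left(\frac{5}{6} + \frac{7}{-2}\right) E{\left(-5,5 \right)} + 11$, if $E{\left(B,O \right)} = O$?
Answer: $- \frac{7}{3} \approx -2.3333$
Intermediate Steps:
$\left(\frac{5}{6} + \frac{7}{-2}\right) E{\left(-5,5 \right)} + 11 = \left(\frac{5}{6} + \frac{7}{-2}\right) 5 + 11 = \left(5 \cdot \frac{1}{6} + 7 \left(- \frac{1}{2}\right)\right) 5 + 11 = \left(\frac{5}{6} - \frac{7}{2}\right) 5 + 11 = \left(- \frac{8}{3}\right) 5 + 11 = - \frac{40}{3} + 11 = - \frac{7}{3}$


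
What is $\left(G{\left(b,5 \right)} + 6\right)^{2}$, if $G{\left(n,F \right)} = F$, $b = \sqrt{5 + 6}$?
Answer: $121$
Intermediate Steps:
$b = \sqrt{11} \approx 3.3166$
$\left(G{\left(b,5 \right)} + 6\right)^{2} = \left(5 + 6\right)^{2} = 11^{2} = 121$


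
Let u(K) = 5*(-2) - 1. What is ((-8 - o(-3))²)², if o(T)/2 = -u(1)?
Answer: 810000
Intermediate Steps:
u(K) = -11 (u(K) = -10 - 1 = -11)
o(T) = 22 (o(T) = 2*(-1*(-11)) = 2*11 = 22)
((-8 - o(-3))²)² = ((-8 - 1*22)²)² = ((-8 - 22)²)² = ((-30)²)² = 900² = 810000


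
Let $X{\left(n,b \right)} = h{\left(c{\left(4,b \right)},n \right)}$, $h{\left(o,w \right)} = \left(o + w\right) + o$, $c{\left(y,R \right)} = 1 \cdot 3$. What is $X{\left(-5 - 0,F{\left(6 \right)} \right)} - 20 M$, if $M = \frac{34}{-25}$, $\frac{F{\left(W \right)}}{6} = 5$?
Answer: $\frac{141}{5} \approx 28.2$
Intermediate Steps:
$F{\left(W \right)} = 30$ ($F{\left(W \right)} = 6 \cdot 5 = 30$)
$c{\left(y,R \right)} = 3$
$h{\left(o,w \right)} = w + 2 o$
$M = - \frac{34}{25}$ ($M = 34 \left(- \frac{1}{25}\right) = - \frac{34}{25} \approx -1.36$)
$X{\left(n,b \right)} = 6 + n$ ($X{\left(n,b \right)} = n + 2 \cdot 3 = n + 6 = 6 + n$)
$X{\left(-5 - 0,F{\left(6 \right)} \right)} - 20 M = \left(6 - 5\right) - - \frac{136}{5} = \left(6 + \left(-5 + 0\right)\right) + \frac{136}{5} = \left(6 - 5\right) + \frac{136}{5} = 1 + \frac{136}{5} = \frac{141}{5}$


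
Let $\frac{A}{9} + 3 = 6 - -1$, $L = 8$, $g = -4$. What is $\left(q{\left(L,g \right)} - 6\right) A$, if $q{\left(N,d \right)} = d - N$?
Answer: $-648$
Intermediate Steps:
$A = 36$ ($A = -27 + 9 \left(6 - -1\right) = -27 + 9 \left(6 + 1\right) = -27 + 9 \cdot 7 = -27 + 63 = 36$)
$\left(q{\left(L,g \right)} - 6\right) A = \left(\left(-4 - 8\right) - 6\right) 36 = \left(-12 - 6\right) 36 = \left(-18\right) 36 = -648$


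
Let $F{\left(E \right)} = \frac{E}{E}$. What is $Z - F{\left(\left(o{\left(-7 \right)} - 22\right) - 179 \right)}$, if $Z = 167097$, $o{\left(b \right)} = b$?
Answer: $167096$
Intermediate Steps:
$F{\left(E \right)} = 1$
$Z - F{\left(\left(o{\left(-7 \right)} - 22\right) - 179 \right)} = 167097 - 1 = 167096$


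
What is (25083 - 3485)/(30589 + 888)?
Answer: 21598/31477 ≈ 0.68615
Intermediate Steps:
(25083 - 3485)/(30589 + 888) = 21598/31477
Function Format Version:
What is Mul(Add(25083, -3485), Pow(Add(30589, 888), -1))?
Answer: Rational(21598, 31477) ≈ 0.68615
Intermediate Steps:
Mul(Add(25083, -3485), Pow(Add(30589, 888), -1)) = Mul(21598, Pow(31477, -1)) = Mul(21598, Rational(1, 31477)) = Rational(21598, 31477)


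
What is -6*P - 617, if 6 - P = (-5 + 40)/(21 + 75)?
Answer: -10413/16 ≈ -650.81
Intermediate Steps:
P = 541/96 (P = 6 - (-5 + 40)/(21 + 75) = 6 - 35/96 = 541/96 ≈ 5.6354)
-6*P - 617 = -6*541/96 - 617 = -541/16 - 617 = -10413/16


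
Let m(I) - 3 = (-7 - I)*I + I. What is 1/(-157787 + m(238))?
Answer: -1/215856 ≈ -4.6327e-6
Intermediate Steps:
m(I) = 3 + I + I*(-7 - I) (m(I) = 3 + ((-7 - I)*I + I) = 3 + (I*(-7 - I) + I) = 3 + (I + I*(-7 - I)) = 3 + I + I*(-7 - I))
1/(-157787 + m(238)) = 1/(-157787 + (3 - 1*238**2 - 6*238)) = 1/(-157787 + (3 - 1*56644 - 1428)) = 1/(-157787 + (3 - 56644 - 1428)) = 1/(-157787 - 58069) = 1/(-215856) = -1/215856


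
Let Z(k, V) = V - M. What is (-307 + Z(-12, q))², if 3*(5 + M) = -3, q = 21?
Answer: 78400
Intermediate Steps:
M = -6 (M = -5 + (⅓)*(-3) = -5 - 1 = -6)
Z(k, V) = 6 + V (Z(k, V) = V - 1*(-6) = V + 6 = 6 + V)
(-307 + Z(-12, q))² = (-307 + (6 + 21))² = (-307 + 27)² = (-280)² = 78400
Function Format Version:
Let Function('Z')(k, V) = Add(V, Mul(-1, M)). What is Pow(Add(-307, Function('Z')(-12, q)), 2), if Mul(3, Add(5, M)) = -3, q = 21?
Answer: 78400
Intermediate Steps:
M = -6 (M = Add(-5, Mul(Rational(1, 3), -3)) = Add(-5, -1) = -6)
Function('Z')(k, V) = Add(6, V) (Function('Z')(k, V) = Add(V, Mul(-1, -6)) = Add(V, 6) = Add(6, V))
Pow(Add(-307, Function('Z')(-12, q)), 2) = Pow(Add(-307, Add(6, 21)), 2) = Pow(Add(-307, 27), 2) = Pow(-280, 2) = 78400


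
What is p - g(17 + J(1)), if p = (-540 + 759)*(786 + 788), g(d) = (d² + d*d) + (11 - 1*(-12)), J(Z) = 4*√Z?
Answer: 343801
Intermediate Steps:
g(d) = 23 + 2*d² (g(d) = (d² + d²) + (11 + 12) = 2*d² + 23 = 23 + 2*d²)
p = 344706 (p = 219*1574 = 344706)
p - g(17 + J(1)) = 344706 - (23 + 2*(17 + 4*√1)²) = 344706 - (23 + 2*(17 + 4*1)²) = 344706 - (23 + 2*(17 + 4)²) = 344706 - (23 + 2*21²) = 344706 - (23 + 2*441) = 344706 - (23 + 882) = 344706 - 1*905 = 344706 - 905 = 343801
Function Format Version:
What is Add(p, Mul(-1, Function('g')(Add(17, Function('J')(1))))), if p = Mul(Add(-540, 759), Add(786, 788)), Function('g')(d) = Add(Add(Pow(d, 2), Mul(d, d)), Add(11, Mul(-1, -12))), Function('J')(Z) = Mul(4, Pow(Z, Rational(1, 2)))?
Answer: 343801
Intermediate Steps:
Function('g')(d) = Add(23, Mul(2, Pow(d, 2))) (Function('g')(d) = Add(Add(Pow(d, 2), Pow(d, 2)), Add(11, 12)) = Add(Mul(2, Pow(d, 2)), 23) = Add(23, Mul(2, Pow(d, 2))))
p = 344706 (p = Mul(219, 1574) = 344706)
Add(p, Mul(-1, Function('g')(Add(17, Function('J')(1))))) = Add(344706, Mul(-1, Add(23, Mul(2, Pow(Add(17, Mul(4, Pow(1, Rational(1, 2)))), 2))))) = Add(344706, Mul(-1, Add(23, Mul(2, Pow(Add(17, Mul(4, 1)), 2))))) = Add(344706, Mul(-1, Add(23, Mul(2, Pow(Add(17, 4), 2))))) = Add(344706, Mul(-1, Add(23, Mul(2, Pow(21, 2))))) = Add(344706, Mul(-1, Add(23, Mul(2, 441)))) = Add(344706, Mul(-1, Add(23, 882))) = Add(344706, Mul(-1, 905)) = Add(344706, -905) = 343801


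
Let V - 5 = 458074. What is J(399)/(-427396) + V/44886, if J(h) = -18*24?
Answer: 16316710253/1598674738 ≈ 10.206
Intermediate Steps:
V = 458079 (V = 5 + 458074 = 458079)
J(h) = -432
J(399)/(-427396) + V/44886 = -432/(-427396) + 458079/44886 = -432*(-1/427396) + 458079*(1/44886) = 108/106849 + 152693/14962 = 16316710253/1598674738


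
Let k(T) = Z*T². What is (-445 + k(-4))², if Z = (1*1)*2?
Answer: 170569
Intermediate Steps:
Z = 2 (Z = 1*2 = 2)
k(T) = 2*T²
(-445 + k(-4))² = (-445 + 2*(-4)²)² = (-445 + 2*16)² = (-445 + 32)² = (-413)² = 170569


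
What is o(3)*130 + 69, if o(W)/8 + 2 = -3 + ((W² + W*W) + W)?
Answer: 16709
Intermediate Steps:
o(W) = -40 + 8*W + 16*W² (o(W) = -16 + 8*(-3 + ((W² + W*W) + W)) = -16 + 8*(-3 + ((W² + W²) + W)) = -16 + 8*(-3 + (2*W² + W)) = -16 + 8*(-3 + (W + 2*W²)) = -16 + 8*(-3 + W + 2*W²) = -16 + (-24 + 8*W + 16*W²) = -40 + 8*W + 16*W²)
o(3)*130 + 69 = (-40 + 8*3 + 16*3²)*130 + 69 = (-40 + 24 + 16*9)*130 + 69 = (-40 + 24 + 144)*130 + 69 = 128*130 + 69 = 16640 + 69 = 16709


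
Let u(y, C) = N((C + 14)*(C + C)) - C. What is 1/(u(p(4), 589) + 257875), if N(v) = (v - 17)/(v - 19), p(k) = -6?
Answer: 710315/182754815407 ≈ 3.8867e-6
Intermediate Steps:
N(v) = (-17 + v)/(-19 + v)
u(y, C) = -C + (-17 + 2*C*(14 + C))/(-19 + 2*C*(14 + C)) (u(y, C) = (-17 + (C + 14)*(C + C))/(-19 + (C + 14)*(C + C)) - C = (-17 + (14 + C)*(2*C))/(-19 + (14 + C)*(2*C)) - C = (-17 + 2*C*(14 + C))/(-19 + 2*C*(14 + C)) - C = -C + (-17 + 2*C*(14 + C))/(-19 + 2*C*(14 + C)))
1/(u(p(4), 589) + 257875) = 1/((-17 - 26*589² - 2*589³ + 47*589)/(-19 + 2*589² + 28*589) + 257875) = 1/((-17 - 26*346921 - 2*204336469 + 27683)/(-19 + 2*346921 + 16492) + 257875) = 1/((-17 - 9019946 - 408672938 + 27683)/(-19 + 693842 + 16492) + 257875) = 1/(-417665218/710315 + 257875) = 1/(182754815407/710315) = 710315/182754815407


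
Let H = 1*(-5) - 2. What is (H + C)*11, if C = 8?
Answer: 11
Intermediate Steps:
H = -7 (H = -5 - 2 = -7)
(H + C)*11 = (-7 + 8)*11 = 1*11 = 11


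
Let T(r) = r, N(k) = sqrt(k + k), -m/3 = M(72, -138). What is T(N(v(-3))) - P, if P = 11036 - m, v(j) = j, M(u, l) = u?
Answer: -11252 + I*sqrt(6) ≈ -11252.0 + 2.4495*I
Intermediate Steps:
m = -216 (m = -3*72 = -216)
N(k) = sqrt(2)*sqrt(k) (N(k) = sqrt(2*k) = sqrt(2)*sqrt(k))
P = 11252 (P = 11036 - 1*(-216) = 11036 + 216 = 11252)
T(N(v(-3))) - P = sqrt(2)*sqrt(-3) - 1*11252 = sqrt(2)*(I*sqrt(3)) - 11252 = I*sqrt(6) - 11252 = -11252 + I*sqrt(6)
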